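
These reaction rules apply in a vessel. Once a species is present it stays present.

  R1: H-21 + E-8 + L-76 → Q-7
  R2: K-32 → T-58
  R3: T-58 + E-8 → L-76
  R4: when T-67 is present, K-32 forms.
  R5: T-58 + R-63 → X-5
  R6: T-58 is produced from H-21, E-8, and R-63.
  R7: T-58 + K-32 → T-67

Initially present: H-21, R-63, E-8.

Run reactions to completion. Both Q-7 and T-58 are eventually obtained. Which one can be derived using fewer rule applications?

T-58

T-58: H-21, E-8, and R-63 present → T-58 forms (R6). [1 rule application]
Q-7: H-21, E-8, and R-63 present → T-58 forms (R6). T-58 and E-8 present → L-76 forms (R3). H-21, E-8, and L-76 present → Q-7 forms (R1). [3 rule applications]
T-58 needs fewer.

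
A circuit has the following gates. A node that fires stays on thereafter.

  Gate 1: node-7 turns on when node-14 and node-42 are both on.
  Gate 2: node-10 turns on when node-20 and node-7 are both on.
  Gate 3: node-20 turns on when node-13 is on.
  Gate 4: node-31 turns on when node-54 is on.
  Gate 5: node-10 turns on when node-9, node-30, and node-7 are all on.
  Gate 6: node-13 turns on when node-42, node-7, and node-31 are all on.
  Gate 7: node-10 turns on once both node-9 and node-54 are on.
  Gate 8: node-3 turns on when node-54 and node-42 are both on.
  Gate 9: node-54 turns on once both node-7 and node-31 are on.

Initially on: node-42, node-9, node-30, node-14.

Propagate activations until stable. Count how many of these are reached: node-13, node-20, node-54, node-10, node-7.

2

Gate 1: node-14 and node-42 on → node-7 on.
node-9, node-30, and node-7 are on, so node-10 turns on (Gate 5).
node-13 would need node-42, node-7, and node-31 (Gate 6), but node-31 never turns on.
node-20 would need node-13 (Gate 3), but node-13 never turns on.
node-54 would need node-7 and node-31 (Gate 9), but node-31 never turns on.
node-10: reached.
node-7: reached.
Reached: node-10 and node-7 — 2 of the 5.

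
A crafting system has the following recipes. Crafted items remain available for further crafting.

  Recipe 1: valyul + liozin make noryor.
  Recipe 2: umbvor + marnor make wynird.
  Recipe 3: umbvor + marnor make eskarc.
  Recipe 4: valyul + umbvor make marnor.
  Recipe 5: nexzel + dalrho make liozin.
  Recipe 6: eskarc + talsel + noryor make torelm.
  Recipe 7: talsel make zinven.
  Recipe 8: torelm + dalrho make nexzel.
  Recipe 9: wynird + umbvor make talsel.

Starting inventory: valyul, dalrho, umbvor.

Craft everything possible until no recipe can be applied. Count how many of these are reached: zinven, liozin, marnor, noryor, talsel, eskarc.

Using Recipe 4, valyul and umbvor make marnor.
umbvor + marnor → eskarc (Recipe 3).
umbvor + marnor → wynird (Recipe 2).
Using Recipe 9, wynird and umbvor make talsel.
Using Recipe 7, talsel makes zinven.
zinven: reached.
liozin would need nexzel and dalrho (Recipe 5), but nexzel is never obtained.
marnor: reached.
noryor would need valyul and liozin (Recipe 1), but liozin is never obtained.
talsel: reached.
eskarc: reached.
Reached: zinven, marnor, talsel, and eskarc — 4 of the 6.

4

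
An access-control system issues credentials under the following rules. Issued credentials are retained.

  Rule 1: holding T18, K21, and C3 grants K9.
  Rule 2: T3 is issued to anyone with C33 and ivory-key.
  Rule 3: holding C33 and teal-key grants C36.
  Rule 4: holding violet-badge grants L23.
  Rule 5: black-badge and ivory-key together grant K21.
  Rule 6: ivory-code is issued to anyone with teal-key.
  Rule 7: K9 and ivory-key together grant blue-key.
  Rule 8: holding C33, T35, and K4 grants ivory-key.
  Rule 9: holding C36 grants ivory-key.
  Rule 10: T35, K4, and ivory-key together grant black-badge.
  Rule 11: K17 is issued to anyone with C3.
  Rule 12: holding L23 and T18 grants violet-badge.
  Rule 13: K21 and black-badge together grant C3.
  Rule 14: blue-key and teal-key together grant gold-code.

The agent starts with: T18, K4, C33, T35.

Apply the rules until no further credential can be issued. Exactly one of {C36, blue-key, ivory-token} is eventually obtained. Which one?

Holding C33, T35, and K4 grants ivory-key (Rule 8).
Holding T35, K4, and ivory-key grants black-badge (Rule 10).
Holding black-badge and ivory-key grants K21 (Rule 5).
Holding K21 and black-badge grants C3 (Rule 13).
Holding T18, K21, and C3 grants K9 (Rule 1).
Holding K9 and ivory-key grants blue-key (Rule 7).
C36 would need C33 and teal-key (Rule 3), but teal-key is never granted. No rule produces ivory-token, and it is not given.

blue-key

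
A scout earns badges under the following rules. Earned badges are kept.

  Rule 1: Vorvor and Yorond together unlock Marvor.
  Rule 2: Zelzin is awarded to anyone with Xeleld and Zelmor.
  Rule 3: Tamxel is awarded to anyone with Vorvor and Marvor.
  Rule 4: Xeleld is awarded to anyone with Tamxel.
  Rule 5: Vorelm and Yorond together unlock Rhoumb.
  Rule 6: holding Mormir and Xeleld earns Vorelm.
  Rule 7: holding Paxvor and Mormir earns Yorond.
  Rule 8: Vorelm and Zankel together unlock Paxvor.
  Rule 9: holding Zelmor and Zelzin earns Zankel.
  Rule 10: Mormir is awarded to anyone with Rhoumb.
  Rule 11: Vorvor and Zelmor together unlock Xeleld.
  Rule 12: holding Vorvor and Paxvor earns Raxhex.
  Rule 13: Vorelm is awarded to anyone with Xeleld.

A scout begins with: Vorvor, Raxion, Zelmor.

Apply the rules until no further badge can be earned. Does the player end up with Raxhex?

With Vorvor and Zelmor, Xeleld is earned (Rule 11).
With Xeleld and Zelmor, Zelzin is earned (Rule 2).
With Xeleld, Vorelm is earned (Rule 13).
With Zelmor and Zelzin, Zankel is earned (Rule 9).
With Vorelm and Zankel, Paxvor is earned (Rule 8).
With Vorvor and Paxvor, Raxhex is earned (Rule 12).

Yes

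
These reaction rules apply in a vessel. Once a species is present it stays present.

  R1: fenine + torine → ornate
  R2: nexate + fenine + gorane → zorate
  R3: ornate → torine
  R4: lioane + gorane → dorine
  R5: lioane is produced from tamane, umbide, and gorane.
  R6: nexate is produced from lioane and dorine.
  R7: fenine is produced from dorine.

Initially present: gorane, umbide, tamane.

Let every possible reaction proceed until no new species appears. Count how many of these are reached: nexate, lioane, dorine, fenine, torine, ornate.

4

tamane, umbide, and gorane present → lioane forms (R5).
lioane and gorane present → dorine forms (R4).
lioane and dorine present → nexate forms (R6).
dorine present → fenine forms (R7).
nexate: reached.
lioane: reached.
dorine: reached.
fenine: reached.
torine would need ornate (R3), but ornate never forms.
ornate would need fenine and torine (R1), but torine never forms.
Reached: nexate, lioane, dorine, and fenine — 4 of the 6.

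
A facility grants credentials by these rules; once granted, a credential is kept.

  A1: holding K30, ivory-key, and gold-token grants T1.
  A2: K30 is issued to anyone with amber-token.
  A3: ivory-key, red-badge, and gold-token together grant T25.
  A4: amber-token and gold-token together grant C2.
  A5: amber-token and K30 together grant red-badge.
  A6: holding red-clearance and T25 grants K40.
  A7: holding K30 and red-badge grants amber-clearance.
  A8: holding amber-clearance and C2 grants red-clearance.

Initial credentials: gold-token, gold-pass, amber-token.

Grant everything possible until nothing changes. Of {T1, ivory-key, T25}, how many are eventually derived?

0

T1 would need K30, ivory-key, and gold-token (A1), but ivory-key is never granted.
No rule produces ivory-key, and it is not given.
T25 would need ivory-key, red-badge, and gold-token (A3), but ivory-key is never granted.
None of the 3 are reached.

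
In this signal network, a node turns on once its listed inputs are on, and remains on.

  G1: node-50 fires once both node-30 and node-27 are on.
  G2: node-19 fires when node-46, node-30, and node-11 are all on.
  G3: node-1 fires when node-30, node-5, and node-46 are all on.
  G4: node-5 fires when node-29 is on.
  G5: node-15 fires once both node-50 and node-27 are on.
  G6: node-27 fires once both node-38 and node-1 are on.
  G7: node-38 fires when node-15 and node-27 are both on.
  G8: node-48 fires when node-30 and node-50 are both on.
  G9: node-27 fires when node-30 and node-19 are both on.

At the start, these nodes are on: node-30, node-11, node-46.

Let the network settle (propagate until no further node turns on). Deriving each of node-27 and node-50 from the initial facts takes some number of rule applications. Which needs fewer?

node-27: G2: node-46, node-30, and node-11 on → node-19 on. node-30 and node-19 are on, so node-27 fires (G9). [2 rule applications]
node-50: G2: node-46, node-30, and node-11 on → node-19 on. G9: node-30 and node-19 on → node-27 on. G1: node-30 and node-27 on → node-50 on. [3 rule applications]
node-27 needs fewer.

node-27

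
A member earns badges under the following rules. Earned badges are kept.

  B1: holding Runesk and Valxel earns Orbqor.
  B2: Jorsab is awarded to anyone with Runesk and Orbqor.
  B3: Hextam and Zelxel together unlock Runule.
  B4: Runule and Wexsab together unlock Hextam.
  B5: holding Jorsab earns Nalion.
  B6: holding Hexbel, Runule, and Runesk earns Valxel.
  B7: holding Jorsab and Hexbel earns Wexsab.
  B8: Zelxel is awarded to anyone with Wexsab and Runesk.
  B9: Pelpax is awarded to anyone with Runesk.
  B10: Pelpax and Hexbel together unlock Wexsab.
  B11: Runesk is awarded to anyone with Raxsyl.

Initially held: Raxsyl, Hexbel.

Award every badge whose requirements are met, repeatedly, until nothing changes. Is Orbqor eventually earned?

No

Orbqor would need Runesk and Valxel (B1), but Valxel is never earned.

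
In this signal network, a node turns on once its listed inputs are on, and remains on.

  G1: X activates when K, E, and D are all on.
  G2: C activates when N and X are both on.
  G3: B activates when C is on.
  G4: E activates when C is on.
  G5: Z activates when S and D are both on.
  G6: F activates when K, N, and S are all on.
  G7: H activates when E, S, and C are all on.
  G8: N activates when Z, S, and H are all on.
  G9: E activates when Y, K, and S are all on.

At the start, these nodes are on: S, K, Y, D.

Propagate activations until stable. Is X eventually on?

Yes

Y, K, and S are on, so E activates (G9).
G1: K, E, and D on → X on.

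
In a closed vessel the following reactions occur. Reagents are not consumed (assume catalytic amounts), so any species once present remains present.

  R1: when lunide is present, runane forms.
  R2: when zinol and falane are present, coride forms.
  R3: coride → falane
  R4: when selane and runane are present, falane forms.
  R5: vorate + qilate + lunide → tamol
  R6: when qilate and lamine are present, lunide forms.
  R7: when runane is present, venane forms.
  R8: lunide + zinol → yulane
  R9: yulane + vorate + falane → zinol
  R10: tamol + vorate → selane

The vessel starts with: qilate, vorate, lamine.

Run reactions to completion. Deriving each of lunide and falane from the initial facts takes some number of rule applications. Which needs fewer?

lunide: qilate and lamine present → lunide forms (R6). [1 rule application]
falane: qilate and lamine present → lunide forms (R6). vorate, qilate, and lunide present → tamol forms (R5). lunide present → runane forms (R1). tamol and vorate present → selane forms (R10). selane and runane present → falane forms (R4). [5 rule applications]
lunide needs fewer.

lunide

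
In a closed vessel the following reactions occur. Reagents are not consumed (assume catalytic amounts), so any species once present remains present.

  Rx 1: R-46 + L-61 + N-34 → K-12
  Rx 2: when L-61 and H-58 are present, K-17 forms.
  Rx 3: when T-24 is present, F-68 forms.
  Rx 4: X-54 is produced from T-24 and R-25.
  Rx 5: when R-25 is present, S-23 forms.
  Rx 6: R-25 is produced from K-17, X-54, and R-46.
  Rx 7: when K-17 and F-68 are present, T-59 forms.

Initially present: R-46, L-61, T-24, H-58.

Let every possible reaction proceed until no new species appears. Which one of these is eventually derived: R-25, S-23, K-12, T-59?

L-61 and H-58 present → K-17 forms (Rx 2).
T-24 present → F-68 forms (Rx 3).
K-17 and F-68 present → T-59 forms (Rx 7).
R-25 would need K-17, X-54, and R-46 (Rx 6), but X-54 never forms. S-23 would need R-25 (Rx 5), but R-25 never forms. K-12 would need R-46, L-61, and N-34 (Rx 1), but N-34 never forms.

T-59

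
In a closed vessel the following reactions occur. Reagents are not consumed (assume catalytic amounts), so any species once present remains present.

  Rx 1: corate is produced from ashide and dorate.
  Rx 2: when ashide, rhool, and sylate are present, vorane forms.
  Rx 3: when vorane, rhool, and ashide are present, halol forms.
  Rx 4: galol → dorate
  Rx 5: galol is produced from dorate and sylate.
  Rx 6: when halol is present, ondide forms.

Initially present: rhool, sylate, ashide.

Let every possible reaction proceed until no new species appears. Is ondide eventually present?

ashide, rhool, and sylate present → vorane forms (Rx 2).
vorane, rhool, and ashide present → halol forms (Rx 3).
halol present → ondide forms (Rx 6).

Yes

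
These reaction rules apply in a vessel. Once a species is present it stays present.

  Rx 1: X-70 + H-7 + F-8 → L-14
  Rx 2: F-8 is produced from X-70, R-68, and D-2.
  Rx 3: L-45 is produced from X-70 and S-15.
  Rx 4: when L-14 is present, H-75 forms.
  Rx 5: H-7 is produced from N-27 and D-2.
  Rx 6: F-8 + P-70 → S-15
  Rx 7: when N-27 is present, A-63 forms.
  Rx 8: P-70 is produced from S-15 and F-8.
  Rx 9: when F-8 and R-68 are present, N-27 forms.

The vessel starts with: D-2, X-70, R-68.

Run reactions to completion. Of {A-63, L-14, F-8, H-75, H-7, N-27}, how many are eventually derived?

6

X-70, R-68, and D-2 present → F-8 forms (Rx 2).
F-8 and R-68 present → N-27 forms (Rx 9).
N-27 present → A-63 forms (Rx 7).
N-27 and D-2 present → H-7 forms (Rx 5).
X-70, H-7, and F-8 present → L-14 forms (Rx 1).
L-14 present → H-75 forms (Rx 4).
A-63: reached.
L-14: reached.
F-8: reached.
H-75: reached.
H-7: reached.
N-27: reached.
All 6 are reached.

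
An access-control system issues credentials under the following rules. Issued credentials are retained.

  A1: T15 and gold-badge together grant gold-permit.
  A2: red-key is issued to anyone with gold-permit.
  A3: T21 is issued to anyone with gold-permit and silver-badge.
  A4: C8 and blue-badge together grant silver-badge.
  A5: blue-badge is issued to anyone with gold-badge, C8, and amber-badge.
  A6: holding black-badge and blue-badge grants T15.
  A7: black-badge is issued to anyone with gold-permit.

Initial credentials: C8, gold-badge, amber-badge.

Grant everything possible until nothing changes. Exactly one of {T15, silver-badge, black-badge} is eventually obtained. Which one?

Holding gold-badge, C8, and amber-badge grants blue-badge (A5).
Holding C8 and blue-badge grants silver-badge (A4).
T15 would need black-badge and blue-badge (A6), but black-badge is never granted. black-badge would need gold-permit (A7), but gold-permit is never granted.

silver-badge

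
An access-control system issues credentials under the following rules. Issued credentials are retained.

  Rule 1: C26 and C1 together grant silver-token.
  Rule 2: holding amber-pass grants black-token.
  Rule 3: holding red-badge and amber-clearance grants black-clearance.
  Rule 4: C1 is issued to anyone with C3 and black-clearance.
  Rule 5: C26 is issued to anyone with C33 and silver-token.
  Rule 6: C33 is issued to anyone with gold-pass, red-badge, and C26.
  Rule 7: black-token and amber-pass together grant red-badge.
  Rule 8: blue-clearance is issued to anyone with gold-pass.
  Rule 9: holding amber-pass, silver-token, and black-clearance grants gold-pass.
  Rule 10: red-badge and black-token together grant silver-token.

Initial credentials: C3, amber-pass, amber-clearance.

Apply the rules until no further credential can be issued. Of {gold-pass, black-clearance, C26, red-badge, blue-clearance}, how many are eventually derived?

Holding amber-pass grants black-token (Rule 2).
Holding black-token and amber-pass grants red-badge (Rule 7).
Holding red-badge and black-token grants silver-token (Rule 10).
Holding red-badge and amber-clearance grants black-clearance (Rule 3).
Holding amber-pass, silver-token, and black-clearance grants gold-pass (Rule 9).
Holding gold-pass grants blue-clearance (Rule 8).
gold-pass: reached.
black-clearance: reached.
C26 would need C33 and silver-token (Rule 5), but C33 is never granted.
red-badge: reached.
blue-clearance: reached.
Reached: gold-pass, black-clearance, red-badge, and blue-clearance — 4 of the 5.

4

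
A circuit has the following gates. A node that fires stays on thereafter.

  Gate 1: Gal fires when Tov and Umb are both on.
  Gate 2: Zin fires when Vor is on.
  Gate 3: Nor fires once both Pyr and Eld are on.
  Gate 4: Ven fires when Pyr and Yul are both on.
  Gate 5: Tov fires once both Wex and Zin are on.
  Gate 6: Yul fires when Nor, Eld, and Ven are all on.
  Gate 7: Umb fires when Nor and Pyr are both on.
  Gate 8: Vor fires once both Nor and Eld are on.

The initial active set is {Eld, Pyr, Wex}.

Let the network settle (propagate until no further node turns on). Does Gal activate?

Yes

Gate 3: Pyr and Eld on → Nor on.
Nor and Eld are on, so Vor fires (Gate 8).
Nor and Pyr are on, so Umb fires (Gate 7).
Gate 2: Vor on → Zin on.
Gate 5: Wex and Zin on → Tov on.
Tov and Umb are on, so Gal fires (Gate 1).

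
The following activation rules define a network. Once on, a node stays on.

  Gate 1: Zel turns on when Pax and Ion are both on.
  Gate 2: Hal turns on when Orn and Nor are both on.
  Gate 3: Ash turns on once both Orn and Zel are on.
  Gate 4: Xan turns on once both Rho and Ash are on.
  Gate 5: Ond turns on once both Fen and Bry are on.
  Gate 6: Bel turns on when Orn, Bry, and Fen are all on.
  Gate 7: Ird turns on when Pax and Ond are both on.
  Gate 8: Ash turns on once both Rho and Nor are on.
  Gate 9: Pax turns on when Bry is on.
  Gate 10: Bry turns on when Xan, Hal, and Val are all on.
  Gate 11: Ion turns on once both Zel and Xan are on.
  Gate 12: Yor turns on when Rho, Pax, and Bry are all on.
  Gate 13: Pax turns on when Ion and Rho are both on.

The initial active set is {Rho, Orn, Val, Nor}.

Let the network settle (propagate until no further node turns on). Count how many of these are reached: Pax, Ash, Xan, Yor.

Gate 8: Rho and Nor on → Ash on.
Gate 2: Orn and Nor on → Hal on.
Gate 4: Rho and Ash on → Xan on.
Xan, Hal, and Val are on, so Bry turns on (Gate 10).
Gate 9: Bry on → Pax on.
Rho, Pax, and Bry are on, so Yor turns on (Gate 12).
Pax: reached.
Ash: reached.
Xan: reached.
Yor: reached.
All 4 are reached.

4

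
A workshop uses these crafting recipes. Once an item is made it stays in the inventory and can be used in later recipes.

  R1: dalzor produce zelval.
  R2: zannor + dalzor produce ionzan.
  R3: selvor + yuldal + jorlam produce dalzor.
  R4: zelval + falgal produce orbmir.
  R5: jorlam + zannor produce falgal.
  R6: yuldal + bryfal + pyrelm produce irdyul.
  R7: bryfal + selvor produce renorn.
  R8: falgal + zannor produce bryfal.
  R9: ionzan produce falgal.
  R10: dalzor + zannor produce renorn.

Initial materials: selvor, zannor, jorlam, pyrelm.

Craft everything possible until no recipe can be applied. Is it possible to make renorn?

Yes

jorlam + zannor → falgal (R5).
falgal + zannor → bryfal (R8).
Using R7, bryfal and selvor make renorn.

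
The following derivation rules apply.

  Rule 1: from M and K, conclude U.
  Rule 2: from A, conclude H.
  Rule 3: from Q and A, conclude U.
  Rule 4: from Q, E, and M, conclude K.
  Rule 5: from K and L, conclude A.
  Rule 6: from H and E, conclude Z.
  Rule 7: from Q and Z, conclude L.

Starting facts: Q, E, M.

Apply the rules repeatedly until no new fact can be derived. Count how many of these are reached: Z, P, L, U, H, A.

From Q, E, and M, Rule 4 gives K.
M and K hold, so U follows (Rule 1).
Z would need H and E (Rule 6), but H is never established.
No rule produces P, and it is not given.
L would need Q and Z (Rule 7), but Z is never established.
U: reached.
H would need A (Rule 2), but A is never established.
A would need K and L (Rule 5), but L is never established.
Reached: U — 1 of the 6.

1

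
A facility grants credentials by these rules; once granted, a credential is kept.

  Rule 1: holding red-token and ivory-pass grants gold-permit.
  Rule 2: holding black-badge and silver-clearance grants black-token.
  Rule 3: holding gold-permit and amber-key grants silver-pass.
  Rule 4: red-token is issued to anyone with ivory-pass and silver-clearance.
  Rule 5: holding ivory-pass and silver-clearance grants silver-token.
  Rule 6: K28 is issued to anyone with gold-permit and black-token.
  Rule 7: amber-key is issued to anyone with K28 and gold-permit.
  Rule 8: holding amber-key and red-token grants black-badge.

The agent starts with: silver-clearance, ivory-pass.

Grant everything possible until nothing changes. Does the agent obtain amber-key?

No

amber-key would need K28 and gold-permit (Rule 7), but K28 is never granted.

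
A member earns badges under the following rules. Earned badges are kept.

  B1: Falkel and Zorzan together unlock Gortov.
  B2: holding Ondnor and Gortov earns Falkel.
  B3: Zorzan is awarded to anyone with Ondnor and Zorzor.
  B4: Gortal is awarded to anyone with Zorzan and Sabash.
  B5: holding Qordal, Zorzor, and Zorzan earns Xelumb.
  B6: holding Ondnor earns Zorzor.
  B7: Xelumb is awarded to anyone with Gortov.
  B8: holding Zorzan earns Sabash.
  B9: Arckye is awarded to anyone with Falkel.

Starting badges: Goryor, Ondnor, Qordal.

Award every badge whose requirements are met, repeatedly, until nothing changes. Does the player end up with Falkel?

No

Falkel would need Ondnor and Gortov (B2), but Gortov is never earned.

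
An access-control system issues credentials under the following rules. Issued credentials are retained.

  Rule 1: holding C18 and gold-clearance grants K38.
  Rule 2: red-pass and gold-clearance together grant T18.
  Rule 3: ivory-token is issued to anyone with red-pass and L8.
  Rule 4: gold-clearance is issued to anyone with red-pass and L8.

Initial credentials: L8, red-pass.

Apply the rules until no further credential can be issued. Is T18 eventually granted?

Holding red-pass and L8 grants gold-clearance (Rule 4).
Holding red-pass and gold-clearance grants T18 (Rule 2).

Yes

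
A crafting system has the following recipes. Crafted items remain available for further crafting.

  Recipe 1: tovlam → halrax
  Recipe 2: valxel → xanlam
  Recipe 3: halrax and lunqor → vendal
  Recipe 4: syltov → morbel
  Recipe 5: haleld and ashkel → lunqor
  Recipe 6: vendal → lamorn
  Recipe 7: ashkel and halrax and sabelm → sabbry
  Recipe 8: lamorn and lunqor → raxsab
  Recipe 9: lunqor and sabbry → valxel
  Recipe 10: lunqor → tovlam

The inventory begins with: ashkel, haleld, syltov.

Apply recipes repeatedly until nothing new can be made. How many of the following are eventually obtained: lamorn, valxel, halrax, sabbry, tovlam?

3

Using Recipe 5, haleld and ashkel make lunqor.
Using Recipe 10, lunqor makes tovlam.
Using Recipe 1, tovlam makes halrax.
Using Recipe 3, halrax and lunqor make vendal.
vendal → lamorn (Recipe 6).
lamorn: reached.
valxel would need lunqor and sabbry (Recipe 9), but sabbry is never obtained.
halrax: reached.
sabbry would need ashkel, halrax, and sabelm (Recipe 7), but sabelm is never obtained.
tovlam: reached.
Reached: lamorn, halrax, and tovlam — 3 of the 5.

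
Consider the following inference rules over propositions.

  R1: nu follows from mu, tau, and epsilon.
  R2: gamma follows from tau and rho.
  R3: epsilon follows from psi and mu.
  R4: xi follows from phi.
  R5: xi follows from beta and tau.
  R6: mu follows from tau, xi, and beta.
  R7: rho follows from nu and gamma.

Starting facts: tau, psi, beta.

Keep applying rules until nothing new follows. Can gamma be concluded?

No

gamma would need tau and rho (R2), but rho is never established.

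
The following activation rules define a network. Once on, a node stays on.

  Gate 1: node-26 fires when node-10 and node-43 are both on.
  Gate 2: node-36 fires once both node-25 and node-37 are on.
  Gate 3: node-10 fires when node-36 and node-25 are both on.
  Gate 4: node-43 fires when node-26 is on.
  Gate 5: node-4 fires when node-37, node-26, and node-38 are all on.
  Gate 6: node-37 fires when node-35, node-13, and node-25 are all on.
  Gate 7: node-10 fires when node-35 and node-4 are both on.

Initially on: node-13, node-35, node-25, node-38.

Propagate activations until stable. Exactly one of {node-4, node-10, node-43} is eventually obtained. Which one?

Gate 6: node-35, node-13, and node-25 on → node-37 on.
Gate 2: node-25 and node-37 on → node-36 on.
Gate 3: node-36 and node-25 on → node-10 on.
node-43 would need node-26 (Gate 4), but node-26 never turns on. node-4 would need node-37, node-26, and node-38 (Gate 5), but node-26 never turns on.

node-10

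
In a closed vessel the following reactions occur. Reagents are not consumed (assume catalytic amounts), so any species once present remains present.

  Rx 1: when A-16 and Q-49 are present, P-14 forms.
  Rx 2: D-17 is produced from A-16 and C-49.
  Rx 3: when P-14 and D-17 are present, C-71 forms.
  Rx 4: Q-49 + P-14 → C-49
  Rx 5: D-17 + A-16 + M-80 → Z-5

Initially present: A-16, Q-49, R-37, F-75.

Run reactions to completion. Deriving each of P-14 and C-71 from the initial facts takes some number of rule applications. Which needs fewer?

P-14

P-14: A-16 and Q-49 present → P-14 forms (Rx 1). [1 rule application]
C-71: A-16 and Q-49 present → P-14 forms (Rx 1). Q-49 and P-14 present → C-49 forms (Rx 4). A-16 and C-49 present → D-17 forms (Rx 2). P-14 and D-17 present → C-71 forms (Rx 3). [4 rule applications]
P-14 needs fewer.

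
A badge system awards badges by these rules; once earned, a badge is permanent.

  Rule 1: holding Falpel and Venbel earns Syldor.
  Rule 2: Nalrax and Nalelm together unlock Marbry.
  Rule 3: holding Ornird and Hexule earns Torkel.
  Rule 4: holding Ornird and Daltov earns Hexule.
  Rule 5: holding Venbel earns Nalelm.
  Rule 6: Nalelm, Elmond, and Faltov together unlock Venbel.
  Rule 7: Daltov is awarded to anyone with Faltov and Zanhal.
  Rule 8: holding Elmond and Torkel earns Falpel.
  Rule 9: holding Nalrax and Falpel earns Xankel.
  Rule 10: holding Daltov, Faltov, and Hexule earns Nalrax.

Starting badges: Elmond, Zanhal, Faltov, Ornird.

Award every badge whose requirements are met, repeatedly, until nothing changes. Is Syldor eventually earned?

Syldor would need Falpel and Venbel (Rule 1), but Venbel is never earned.

No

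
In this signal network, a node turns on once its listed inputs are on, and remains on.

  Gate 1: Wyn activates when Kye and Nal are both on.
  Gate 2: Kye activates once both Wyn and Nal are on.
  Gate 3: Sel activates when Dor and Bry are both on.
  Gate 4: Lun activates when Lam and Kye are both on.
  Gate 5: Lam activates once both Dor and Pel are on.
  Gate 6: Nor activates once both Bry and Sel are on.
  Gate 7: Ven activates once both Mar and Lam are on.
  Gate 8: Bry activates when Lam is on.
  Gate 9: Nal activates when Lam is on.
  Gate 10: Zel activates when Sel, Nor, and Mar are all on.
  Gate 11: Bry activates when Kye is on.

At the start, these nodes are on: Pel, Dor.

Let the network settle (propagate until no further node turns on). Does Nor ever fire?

Gate 5: Dor and Pel on → Lam on.
Lam is on, so Bry activates (Gate 8).
Gate 3: Dor and Bry on → Sel on.
Bry and Sel are on, so Nor activates (Gate 6).

Yes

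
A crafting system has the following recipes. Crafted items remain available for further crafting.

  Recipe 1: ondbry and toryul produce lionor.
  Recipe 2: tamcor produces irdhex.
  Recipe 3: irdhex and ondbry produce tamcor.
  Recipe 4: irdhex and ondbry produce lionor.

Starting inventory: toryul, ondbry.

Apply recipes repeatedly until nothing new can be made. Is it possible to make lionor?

Yes

Using Recipe 1, ondbry and toryul make lionor.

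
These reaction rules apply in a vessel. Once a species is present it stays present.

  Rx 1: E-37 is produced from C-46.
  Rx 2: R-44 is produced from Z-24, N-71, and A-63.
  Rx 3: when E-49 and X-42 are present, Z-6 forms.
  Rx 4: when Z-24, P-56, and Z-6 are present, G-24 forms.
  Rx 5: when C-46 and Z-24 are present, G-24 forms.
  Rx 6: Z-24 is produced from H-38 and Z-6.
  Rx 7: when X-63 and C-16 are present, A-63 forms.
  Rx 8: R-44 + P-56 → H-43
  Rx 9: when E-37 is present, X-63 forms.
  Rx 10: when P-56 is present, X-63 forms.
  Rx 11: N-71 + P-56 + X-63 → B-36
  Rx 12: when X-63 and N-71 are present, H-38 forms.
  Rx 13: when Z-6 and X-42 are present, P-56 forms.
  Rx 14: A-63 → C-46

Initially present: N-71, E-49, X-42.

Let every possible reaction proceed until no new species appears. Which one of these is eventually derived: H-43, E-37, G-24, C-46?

E-49 and X-42 present → Z-6 forms (Rx 3).
Z-6 and X-42 present → P-56 forms (Rx 13).
P-56 present → X-63 forms (Rx 10).
X-63 and N-71 present → H-38 forms (Rx 12).
H-38 and Z-6 present → Z-24 forms (Rx 6).
Z-24, P-56, and Z-6 present → G-24 forms (Rx 4).
E-37 would need C-46 (Rx 1), but C-46 never forms. C-46 would need A-63 (Rx 14), but A-63 never forms. H-43 would need R-44 and P-56 (Rx 8), but R-44 never forms.

G-24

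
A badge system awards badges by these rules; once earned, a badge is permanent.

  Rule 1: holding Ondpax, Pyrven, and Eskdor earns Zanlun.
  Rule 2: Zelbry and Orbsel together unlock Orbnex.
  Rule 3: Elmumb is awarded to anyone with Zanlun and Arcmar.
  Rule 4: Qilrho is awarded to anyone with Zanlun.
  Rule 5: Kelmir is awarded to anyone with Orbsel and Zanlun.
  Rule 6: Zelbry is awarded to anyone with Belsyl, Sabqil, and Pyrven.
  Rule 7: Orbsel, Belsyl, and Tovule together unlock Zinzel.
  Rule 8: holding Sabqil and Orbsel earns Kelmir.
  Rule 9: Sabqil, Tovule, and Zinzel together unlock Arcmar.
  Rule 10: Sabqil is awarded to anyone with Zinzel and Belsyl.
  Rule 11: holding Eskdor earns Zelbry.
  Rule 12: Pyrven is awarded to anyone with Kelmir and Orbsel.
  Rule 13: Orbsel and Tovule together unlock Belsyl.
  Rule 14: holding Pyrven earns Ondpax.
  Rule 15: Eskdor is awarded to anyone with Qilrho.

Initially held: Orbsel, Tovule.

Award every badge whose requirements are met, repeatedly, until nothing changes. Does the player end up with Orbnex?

Yes

With Orbsel and Tovule, Belsyl is earned (Rule 13).
With Orbsel, Belsyl, and Tovule, Zinzel is earned (Rule 7).
With Zinzel and Belsyl, Sabqil is earned (Rule 10).
With Sabqil and Orbsel, Kelmir is earned (Rule 8).
With Kelmir and Orbsel, Pyrven is earned (Rule 12).
With Belsyl, Sabqil, and Pyrven, Zelbry is earned (Rule 6).
With Zelbry and Orbsel, Orbnex is earned (Rule 2).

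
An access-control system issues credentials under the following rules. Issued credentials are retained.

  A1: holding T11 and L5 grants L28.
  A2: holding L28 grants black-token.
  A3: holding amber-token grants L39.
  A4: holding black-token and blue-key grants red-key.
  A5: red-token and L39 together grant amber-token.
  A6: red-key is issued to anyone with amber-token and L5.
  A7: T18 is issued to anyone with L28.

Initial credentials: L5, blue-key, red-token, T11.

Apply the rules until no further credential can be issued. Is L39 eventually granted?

No

L39 would need amber-token (A3), but amber-token is never granted.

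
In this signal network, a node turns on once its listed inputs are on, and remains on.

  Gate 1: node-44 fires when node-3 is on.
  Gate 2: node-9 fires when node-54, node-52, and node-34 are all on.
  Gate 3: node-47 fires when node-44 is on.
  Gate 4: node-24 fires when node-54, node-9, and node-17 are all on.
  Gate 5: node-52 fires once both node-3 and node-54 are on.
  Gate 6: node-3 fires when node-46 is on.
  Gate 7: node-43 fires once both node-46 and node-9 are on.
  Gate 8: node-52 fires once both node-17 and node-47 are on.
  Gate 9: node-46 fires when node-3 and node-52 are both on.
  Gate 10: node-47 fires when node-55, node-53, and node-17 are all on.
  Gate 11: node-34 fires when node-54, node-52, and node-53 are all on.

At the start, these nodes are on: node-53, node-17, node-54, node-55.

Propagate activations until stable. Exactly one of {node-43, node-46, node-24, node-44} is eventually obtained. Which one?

node-24

node-55, node-53, and node-17 are on, so node-47 fires (Gate 10).
Gate 8: node-17 and node-47 on → node-52 on.
node-54, node-52, and node-53 are on, so node-34 fires (Gate 11).
Gate 2: node-54, node-52, and node-34 on → node-9 on.
Gate 4: node-54, node-9, and node-17 on → node-24 on.
node-46 would need node-3 and node-52 (Gate 9), but node-3 never turns on. node-43 would need node-46 and node-9 (Gate 7), but node-46 never turns on. node-44 would need node-3 (Gate 1), but node-3 never turns on.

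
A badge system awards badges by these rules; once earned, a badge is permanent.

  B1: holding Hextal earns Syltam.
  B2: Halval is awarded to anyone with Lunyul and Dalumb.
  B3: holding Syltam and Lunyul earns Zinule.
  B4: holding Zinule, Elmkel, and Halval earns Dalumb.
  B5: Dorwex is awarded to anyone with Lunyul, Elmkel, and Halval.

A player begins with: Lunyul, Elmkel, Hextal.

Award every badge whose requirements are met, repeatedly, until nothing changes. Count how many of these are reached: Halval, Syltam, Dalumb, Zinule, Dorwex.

2

With Hextal, Syltam is earned (B1).
With Syltam and Lunyul, Zinule is earned (B3).
Halval would need Lunyul and Dalumb (B2), but Dalumb is never earned.
Syltam: reached.
Dalumb would need Zinule, Elmkel, and Halval (B4), but Halval is never earned.
Zinule: reached.
Dorwex would need Lunyul, Elmkel, and Halval (B5), but Halval is never earned.
Reached: Syltam and Zinule — 2 of the 5.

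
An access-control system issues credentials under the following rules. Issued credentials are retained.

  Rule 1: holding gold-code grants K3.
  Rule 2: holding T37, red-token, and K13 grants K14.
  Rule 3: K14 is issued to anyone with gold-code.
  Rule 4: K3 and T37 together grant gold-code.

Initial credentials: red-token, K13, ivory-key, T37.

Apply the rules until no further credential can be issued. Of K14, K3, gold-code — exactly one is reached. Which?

K14

Holding T37, red-token, and K13 grants K14 (Rule 2).
gold-code would need K3 and T37 (Rule 4), but K3 is never granted. K3 would need gold-code (Rule 1), but gold-code is never granted.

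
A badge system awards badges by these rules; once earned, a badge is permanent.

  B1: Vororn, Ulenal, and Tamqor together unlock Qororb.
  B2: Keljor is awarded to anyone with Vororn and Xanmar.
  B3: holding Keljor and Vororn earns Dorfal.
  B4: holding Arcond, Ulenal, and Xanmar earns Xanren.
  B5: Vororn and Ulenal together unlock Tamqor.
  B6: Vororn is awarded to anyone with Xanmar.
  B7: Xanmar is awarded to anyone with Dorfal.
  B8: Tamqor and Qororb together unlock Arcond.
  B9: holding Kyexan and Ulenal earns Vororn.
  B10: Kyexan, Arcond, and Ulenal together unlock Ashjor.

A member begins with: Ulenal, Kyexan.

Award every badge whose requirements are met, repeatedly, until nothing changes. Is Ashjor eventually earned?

With Kyexan and Ulenal, Vororn is earned (B9).
With Vororn and Ulenal, Tamqor is earned (B5).
With Vororn, Ulenal, and Tamqor, Qororb is earned (B1).
With Tamqor and Qororb, Arcond is earned (B8).
With Kyexan, Arcond, and Ulenal, Ashjor is earned (B10).

Yes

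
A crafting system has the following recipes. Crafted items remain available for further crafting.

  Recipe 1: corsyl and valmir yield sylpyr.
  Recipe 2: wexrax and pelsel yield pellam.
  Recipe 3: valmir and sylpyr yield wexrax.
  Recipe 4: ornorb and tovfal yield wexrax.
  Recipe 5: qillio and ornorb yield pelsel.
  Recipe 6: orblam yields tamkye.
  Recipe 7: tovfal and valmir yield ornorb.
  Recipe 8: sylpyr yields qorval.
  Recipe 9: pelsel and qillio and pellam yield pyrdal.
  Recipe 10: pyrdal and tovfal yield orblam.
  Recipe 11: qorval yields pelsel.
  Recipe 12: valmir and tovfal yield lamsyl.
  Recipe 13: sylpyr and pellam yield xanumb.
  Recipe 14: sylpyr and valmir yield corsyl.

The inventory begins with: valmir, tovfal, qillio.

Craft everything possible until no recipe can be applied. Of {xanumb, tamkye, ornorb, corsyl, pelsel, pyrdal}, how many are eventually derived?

4

tovfal and valmir → ornorb (Recipe 7).
Using Recipe 5, qillio and ornorb make pelsel.
Using Recipe 4, ornorb and tovfal make wexrax.
Using Recipe 2, wexrax and pelsel make pellam.
pelsel and qillio and pellam → pyrdal (Recipe 9).
Using Recipe 10, pyrdal and tovfal make orblam.
Using Recipe 6, orblam makes tamkye.
xanumb would need sylpyr and pellam (Recipe 13), but sylpyr is never obtained.
tamkye: reached.
ornorb: reached.
corsyl would need sylpyr and valmir (Recipe 14), but sylpyr is never obtained.
pelsel: reached.
pyrdal: reached.
Reached: tamkye, ornorb, pelsel, and pyrdal — 4 of the 6.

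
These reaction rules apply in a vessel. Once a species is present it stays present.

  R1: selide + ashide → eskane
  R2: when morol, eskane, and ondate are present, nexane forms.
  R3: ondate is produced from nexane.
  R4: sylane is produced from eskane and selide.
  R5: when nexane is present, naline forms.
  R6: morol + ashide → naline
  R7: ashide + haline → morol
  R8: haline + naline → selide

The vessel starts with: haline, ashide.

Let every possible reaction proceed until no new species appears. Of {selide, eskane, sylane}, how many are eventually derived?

ashide and haline present → morol forms (R7).
morol and ashide present → naline forms (R6).
haline and naline present → selide forms (R8).
selide and ashide present → eskane forms (R1).
eskane and selide present → sylane forms (R4).
selide: reached.
eskane: reached.
sylane: reached.
All 3 are reached.

3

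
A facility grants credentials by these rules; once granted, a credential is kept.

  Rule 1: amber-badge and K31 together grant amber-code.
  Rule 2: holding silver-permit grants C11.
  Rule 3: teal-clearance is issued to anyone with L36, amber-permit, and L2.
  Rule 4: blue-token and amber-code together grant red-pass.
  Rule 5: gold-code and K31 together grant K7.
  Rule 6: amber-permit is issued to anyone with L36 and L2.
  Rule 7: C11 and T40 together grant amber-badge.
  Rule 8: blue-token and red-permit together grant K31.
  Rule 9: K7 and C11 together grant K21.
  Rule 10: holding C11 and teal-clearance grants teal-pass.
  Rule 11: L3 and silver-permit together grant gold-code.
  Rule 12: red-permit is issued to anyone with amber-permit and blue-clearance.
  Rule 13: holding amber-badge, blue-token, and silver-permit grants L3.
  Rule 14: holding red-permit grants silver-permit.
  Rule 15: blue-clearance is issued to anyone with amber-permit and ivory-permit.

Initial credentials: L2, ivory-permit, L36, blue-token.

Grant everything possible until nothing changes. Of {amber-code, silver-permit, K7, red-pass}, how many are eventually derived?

Holding L36 and L2 grants amber-permit (Rule 6).
Holding amber-permit and ivory-permit grants blue-clearance (Rule 15).
Holding amber-permit and blue-clearance grants red-permit (Rule 12).
Holding red-permit grants silver-permit (Rule 14).
amber-code would need amber-badge and K31 (Rule 1), but amber-badge is never granted.
silver-permit: reached.
K7 would need gold-code and K31 (Rule 5), but gold-code is never granted.
red-pass would need blue-token and amber-code (Rule 4), but amber-code is never granted.
Reached: silver-permit — 1 of the 4.

1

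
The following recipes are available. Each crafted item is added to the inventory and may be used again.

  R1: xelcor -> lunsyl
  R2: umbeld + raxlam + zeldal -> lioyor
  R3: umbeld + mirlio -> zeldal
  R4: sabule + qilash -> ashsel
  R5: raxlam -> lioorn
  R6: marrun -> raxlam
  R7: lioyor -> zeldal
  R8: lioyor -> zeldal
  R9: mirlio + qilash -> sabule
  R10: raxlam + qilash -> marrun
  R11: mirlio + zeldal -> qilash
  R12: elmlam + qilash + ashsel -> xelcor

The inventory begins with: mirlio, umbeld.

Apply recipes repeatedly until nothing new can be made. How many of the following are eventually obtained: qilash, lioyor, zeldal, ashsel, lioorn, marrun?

3

umbeld + mirlio -> zeldal (R3).
Using R11, mirlio and zeldal make qilash.
mirlio + qilash -> sabule (R9).
sabule + qilash -> ashsel (R4).
qilash: reached.
lioyor would need umbeld, raxlam, and zeldal (R2), but raxlam is never obtained.
zeldal: reached.
ashsel: reached.
lioorn would need raxlam (R5), but raxlam is never obtained.
marrun would need raxlam and qilash (R10), but raxlam is never obtained.
Reached: qilash, zeldal, and ashsel — 3 of the 6.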